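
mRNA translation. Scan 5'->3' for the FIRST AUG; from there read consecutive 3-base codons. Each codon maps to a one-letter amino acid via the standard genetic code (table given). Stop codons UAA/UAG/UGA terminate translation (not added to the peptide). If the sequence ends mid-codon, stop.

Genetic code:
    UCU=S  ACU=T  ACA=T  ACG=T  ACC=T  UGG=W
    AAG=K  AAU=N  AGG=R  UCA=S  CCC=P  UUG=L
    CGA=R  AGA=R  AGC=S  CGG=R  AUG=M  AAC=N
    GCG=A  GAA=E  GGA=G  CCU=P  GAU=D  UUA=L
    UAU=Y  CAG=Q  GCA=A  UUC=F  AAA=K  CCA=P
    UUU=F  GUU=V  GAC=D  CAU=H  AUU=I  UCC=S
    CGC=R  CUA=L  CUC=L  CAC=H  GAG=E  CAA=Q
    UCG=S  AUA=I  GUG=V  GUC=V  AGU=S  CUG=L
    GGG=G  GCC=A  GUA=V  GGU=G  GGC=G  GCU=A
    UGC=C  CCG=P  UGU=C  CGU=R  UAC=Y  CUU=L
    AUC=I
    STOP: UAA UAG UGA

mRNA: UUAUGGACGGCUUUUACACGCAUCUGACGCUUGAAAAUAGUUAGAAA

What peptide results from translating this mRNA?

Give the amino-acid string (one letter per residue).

Answer: MDGFYTHLTLENS

Derivation:
start AUG at pos 2
pos 2: AUG -> M; peptide=M
pos 5: GAC -> D; peptide=MD
pos 8: GGC -> G; peptide=MDG
pos 11: UUU -> F; peptide=MDGF
pos 14: UAC -> Y; peptide=MDGFY
pos 17: ACG -> T; peptide=MDGFYT
pos 20: CAU -> H; peptide=MDGFYTH
pos 23: CUG -> L; peptide=MDGFYTHL
pos 26: ACG -> T; peptide=MDGFYTHLT
pos 29: CUU -> L; peptide=MDGFYTHLTL
pos 32: GAA -> E; peptide=MDGFYTHLTLE
pos 35: AAU -> N; peptide=MDGFYTHLTLEN
pos 38: AGU -> S; peptide=MDGFYTHLTLENS
pos 41: UAG -> STOP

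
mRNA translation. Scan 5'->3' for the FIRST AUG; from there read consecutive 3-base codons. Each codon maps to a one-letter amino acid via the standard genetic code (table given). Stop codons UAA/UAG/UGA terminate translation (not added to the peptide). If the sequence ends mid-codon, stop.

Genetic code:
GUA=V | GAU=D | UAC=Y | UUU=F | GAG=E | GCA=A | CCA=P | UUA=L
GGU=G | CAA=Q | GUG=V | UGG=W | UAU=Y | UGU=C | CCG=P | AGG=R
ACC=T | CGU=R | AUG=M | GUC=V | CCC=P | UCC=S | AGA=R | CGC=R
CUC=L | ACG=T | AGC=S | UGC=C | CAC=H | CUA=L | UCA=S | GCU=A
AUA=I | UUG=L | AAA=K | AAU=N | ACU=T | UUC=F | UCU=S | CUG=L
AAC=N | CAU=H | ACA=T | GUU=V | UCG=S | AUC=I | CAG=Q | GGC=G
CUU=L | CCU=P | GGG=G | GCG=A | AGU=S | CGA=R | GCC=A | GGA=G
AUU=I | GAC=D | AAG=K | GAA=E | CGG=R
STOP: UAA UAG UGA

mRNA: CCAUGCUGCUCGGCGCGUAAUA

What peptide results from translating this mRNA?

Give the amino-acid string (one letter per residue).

start AUG at pos 2
pos 2: AUG -> M; peptide=M
pos 5: CUG -> L; peptide=ML
pos 8: CUC -> L; peptide=MLL
pos 11: GGC -> G; peptide=MLLG
pos 14: GCG -> A; peptide=MLLGA
pos 17: UAA -> STOP

Answer: MLLGA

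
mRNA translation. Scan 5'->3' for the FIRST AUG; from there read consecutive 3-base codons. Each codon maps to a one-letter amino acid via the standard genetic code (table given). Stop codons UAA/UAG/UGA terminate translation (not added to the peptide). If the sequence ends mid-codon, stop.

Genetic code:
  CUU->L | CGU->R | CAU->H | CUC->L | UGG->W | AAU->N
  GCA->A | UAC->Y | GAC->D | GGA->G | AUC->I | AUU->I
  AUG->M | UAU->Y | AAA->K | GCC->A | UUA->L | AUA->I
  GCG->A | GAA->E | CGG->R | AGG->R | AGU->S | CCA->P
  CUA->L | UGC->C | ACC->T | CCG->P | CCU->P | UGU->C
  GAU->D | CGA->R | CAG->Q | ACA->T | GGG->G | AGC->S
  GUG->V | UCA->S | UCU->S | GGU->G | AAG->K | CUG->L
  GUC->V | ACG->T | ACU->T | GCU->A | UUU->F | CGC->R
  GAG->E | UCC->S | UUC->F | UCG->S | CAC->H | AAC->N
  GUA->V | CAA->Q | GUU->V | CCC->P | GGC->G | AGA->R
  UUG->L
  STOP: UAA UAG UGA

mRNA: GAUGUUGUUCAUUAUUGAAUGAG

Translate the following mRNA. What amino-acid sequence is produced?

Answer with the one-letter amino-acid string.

start AUG at pos 1
pos 1: AUG -> M; peptide=M
pos 4: UUG -> L; peptide=ML
pos 7: UUC -> F; peptide=MLF
pos 10: AUU -> I; peptide=MLFI
pos 13: AUU -> I; peptide=MLFII
pos 16: GAA -> E; peptide=MLFIIE
pos 19: UGA -> STOP

Answer: MLFIIE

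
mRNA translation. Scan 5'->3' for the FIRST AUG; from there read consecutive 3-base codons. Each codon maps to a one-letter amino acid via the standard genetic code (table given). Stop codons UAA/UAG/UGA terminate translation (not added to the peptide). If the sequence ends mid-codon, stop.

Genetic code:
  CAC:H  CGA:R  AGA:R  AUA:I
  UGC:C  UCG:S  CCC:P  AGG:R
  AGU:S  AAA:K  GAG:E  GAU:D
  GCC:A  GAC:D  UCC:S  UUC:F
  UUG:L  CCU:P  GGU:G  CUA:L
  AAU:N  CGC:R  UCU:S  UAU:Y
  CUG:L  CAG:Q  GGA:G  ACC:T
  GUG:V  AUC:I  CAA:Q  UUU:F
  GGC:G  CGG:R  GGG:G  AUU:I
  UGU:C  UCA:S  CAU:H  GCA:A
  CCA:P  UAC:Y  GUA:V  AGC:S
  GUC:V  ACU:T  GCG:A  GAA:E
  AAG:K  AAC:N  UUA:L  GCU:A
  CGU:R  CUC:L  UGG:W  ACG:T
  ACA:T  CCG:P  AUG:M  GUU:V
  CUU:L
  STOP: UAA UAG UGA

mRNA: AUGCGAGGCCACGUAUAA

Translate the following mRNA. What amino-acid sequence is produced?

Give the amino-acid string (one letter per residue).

Answer: MRGHV

Derivation:
start AUG at pos 0
pos 0: AUG -> M; peptide=M
pos 3: CGA -> R; peptide=MR
pos 6: GGC -> G; peptide=MRG
pos 9: CAC -> H; peptide=MRGH
pos 12: GUA -> V; peptide=MRGHV
pos 15: UAA -> STOP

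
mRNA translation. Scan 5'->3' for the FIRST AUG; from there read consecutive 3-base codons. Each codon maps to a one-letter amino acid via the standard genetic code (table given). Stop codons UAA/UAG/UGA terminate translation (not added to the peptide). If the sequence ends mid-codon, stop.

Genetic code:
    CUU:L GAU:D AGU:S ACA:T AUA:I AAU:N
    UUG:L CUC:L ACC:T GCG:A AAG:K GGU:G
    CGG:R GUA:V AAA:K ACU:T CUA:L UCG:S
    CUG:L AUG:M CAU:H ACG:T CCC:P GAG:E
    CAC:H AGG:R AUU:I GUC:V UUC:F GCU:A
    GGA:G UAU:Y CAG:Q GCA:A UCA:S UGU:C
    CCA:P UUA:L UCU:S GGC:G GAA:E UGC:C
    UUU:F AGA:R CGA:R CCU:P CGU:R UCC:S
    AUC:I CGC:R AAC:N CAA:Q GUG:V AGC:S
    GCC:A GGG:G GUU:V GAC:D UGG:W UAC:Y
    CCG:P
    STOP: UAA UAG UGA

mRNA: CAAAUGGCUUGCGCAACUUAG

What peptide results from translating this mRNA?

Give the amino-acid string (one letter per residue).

start AUG at pos 3
pos 3: AUG -> M; peptide=M
pos 6: GCU -> A; peptide=MA
pos 9: UGC -> C; peptide=MAC
pos 12: GCA -> A; peptide=MACA
pos 15: ACU -> T; peptide=MACAT
pos 18: UAG -> STOP

Answer: MACAT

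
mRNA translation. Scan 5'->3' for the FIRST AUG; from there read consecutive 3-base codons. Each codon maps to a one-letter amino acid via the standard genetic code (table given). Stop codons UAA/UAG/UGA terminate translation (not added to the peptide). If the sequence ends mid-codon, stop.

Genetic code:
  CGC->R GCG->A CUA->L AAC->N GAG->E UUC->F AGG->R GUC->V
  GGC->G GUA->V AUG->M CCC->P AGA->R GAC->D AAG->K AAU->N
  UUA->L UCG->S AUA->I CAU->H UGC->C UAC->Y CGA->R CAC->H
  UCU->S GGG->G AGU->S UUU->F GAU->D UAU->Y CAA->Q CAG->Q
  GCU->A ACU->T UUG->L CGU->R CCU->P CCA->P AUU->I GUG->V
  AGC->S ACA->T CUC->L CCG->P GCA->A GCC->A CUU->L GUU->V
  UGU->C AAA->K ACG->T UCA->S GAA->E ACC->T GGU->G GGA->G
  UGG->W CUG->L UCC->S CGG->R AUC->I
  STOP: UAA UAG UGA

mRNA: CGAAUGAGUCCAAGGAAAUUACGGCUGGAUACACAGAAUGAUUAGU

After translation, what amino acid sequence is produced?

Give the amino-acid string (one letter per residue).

Answer: MSPRKLRLDTQND

Derivation:
start AUG at pos 3
pos 3: AUG -> M; peptide=M
pos 6: AGU -> S; peptide=MS
pos 9: CCA -> P; peptide=MSP
pos 12: AGG -> R; peptide=MSPR
pos 15: AAA -> K; peptide=MSPRK
pos 18: UUA -> L; peptide=MSPRKL
pos 21: CGG -> R; peptide=MSPRKLR
pos 24: CUG -> L; peptide=MSPRKLRL
pos 27: GAU -> D; peptide=MSPRKLRLD
pos 30: ACA -> T; peptide=MSPRKLRLDT
pos 33: CAG -> Q; peptide=MSPRKLRLDTQ
pos 36: AAU -> N; peptide=MSPRKLRLDTQN
pos 39: GAU -> D; peptide=MSPRKLRLDTQND
pos 42: UAG -> STOP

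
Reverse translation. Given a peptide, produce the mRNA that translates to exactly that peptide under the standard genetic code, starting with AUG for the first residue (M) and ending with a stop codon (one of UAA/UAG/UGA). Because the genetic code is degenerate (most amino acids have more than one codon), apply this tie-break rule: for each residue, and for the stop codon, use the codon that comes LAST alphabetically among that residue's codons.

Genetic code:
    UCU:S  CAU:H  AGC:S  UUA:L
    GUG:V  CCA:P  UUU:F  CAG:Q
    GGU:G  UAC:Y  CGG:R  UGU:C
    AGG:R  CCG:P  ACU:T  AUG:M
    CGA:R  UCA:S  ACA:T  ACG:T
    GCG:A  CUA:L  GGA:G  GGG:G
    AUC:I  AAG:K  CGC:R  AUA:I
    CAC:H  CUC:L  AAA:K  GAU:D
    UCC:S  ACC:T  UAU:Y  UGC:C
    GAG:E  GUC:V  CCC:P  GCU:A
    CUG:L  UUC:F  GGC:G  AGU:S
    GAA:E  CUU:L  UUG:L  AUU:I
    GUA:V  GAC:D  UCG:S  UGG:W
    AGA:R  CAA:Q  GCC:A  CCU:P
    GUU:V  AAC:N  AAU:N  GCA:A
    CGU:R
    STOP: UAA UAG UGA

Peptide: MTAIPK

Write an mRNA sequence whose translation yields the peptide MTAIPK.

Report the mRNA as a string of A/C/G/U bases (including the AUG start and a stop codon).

Answer: mRNA: AUGACUGCUAUUCCUAAGUGA

Derivation:
residue 1: M -> AUG (start codon)
residue 2: T codons sorted = ACA,ACC,ACG,ACU -> pick last = ACU
residue 3: A codons sorted = GCA,GCC,GCG,GCU -> pick last = GCU
residue 4: I codons sorted = AUA,AUC,AUU -> pick last = AUU
residue 5: P codons sorted = CCA,CCC,CCG,CCU -> pick last = CCU
residue 6: K codons sorted = AAA,AAG -> pick last = AAG
terminator: stop codons sorted = UAA,UAG,UGA -> pick last = UGA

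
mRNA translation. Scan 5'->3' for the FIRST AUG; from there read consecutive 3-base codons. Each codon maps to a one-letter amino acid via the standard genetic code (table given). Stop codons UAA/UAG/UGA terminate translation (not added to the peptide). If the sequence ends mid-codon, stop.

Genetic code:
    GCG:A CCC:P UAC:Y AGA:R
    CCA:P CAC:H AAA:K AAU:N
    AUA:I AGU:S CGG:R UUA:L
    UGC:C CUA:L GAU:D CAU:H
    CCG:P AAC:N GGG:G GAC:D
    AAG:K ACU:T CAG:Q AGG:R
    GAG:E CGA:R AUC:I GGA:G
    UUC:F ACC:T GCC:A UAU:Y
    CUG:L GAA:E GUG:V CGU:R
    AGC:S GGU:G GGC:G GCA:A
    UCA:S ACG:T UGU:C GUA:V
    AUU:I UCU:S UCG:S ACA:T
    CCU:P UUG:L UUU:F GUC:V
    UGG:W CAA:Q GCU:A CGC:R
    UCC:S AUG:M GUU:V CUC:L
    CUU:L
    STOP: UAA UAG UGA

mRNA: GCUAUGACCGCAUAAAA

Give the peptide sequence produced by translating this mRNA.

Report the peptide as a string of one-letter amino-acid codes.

Answer: MTA

Derivation:
start AUG at pos 3
pos 3: AUG -> M; peptide=M
pos 6: ACC -> T; peptide=MT
pos 9: GCA -> A; peptide=MTA
pos 12: UAA -> STOP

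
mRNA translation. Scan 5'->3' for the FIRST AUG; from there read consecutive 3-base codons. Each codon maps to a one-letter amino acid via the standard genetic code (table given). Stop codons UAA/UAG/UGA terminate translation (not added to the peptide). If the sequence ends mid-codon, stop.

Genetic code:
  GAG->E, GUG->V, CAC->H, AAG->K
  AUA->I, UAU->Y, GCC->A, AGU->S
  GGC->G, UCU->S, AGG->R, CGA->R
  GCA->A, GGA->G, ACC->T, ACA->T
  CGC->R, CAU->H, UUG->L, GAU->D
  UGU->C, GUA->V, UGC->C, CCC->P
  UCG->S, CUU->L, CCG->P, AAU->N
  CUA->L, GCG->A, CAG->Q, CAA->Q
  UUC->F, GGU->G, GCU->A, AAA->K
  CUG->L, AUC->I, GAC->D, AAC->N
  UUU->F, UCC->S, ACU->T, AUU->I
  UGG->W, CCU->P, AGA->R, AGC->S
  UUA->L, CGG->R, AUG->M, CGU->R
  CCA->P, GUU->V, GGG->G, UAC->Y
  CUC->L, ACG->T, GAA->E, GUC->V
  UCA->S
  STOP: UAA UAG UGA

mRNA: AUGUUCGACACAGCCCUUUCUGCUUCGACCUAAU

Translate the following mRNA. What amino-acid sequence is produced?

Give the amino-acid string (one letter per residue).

Answer: MFDTALSAST

Derivation:
start AUG at pos 0
pos 0: AUG -> M; peptide=M
pos 3: UUC -> F; peptide=MF
pos 6: GAC -> D; peptide=MFD
pos 9: ACA -> T; peptide=MFDT
pos 12: GCC -> A; peptide=MFDTA
pos 15: CUU -> L; peptide=MFDTAL
pos 18: UCU -> S; peptide=MFDTALS
pos 21: GCU -> A; peptide=MFDTALSA
pos 24: UCG -> S; peptide=MFDTALSAS
pos 27: ACC -> T; peptide=MFDTALSAST
pos 30: UAA -> STOP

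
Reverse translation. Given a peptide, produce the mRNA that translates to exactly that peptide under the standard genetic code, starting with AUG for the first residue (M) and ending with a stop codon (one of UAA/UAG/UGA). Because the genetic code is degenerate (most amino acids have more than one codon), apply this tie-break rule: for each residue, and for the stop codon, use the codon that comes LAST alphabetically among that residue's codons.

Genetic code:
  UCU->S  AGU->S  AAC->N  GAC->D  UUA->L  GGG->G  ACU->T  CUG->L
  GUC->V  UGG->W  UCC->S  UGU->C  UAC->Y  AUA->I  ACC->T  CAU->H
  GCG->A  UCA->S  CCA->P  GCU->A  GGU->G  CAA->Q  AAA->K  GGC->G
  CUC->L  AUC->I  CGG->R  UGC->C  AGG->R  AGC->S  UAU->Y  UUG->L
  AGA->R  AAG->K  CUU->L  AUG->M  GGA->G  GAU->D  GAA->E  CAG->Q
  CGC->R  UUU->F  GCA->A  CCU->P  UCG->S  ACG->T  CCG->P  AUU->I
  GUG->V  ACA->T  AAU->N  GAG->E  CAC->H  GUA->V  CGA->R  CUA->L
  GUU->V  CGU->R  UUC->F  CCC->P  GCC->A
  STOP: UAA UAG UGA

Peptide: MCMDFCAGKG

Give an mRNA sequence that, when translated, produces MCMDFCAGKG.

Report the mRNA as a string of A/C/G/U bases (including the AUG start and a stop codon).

residue 1: M -> AUG (start codon)
residue 2: C codons sorted = UGC,UGU -> pick last = UGU
residue 3: M -> AUG (only codon)
residue 4: D codons sorted = GAC,GAU -> pick last = GAU
residue 5: F codons sorted = UUC,UUU -> pick last = UUU
residue 6: C codons sorted = UGC,UGU -> pick last = UGU
residue 7: A codons sorted = GCA,GCC,GCG,GCU -> pick last = GCU
residue 8: G codons sorted = GGA,GGC,GGG,GGU -> pick last = GGU
residue 9: K codons sorted = AAA,AAG -> pick last = AAG
residue 10: G codons sorted = GGA,GGC,GGG,GGU -> pick last = GGU
terminator: stop codons sorted = UAA,UAG,UGA -> pick last = UGA

Answer: mRNA: AUGUGUAUGGAUUUUUGUGCUGGUAAGGGUUGA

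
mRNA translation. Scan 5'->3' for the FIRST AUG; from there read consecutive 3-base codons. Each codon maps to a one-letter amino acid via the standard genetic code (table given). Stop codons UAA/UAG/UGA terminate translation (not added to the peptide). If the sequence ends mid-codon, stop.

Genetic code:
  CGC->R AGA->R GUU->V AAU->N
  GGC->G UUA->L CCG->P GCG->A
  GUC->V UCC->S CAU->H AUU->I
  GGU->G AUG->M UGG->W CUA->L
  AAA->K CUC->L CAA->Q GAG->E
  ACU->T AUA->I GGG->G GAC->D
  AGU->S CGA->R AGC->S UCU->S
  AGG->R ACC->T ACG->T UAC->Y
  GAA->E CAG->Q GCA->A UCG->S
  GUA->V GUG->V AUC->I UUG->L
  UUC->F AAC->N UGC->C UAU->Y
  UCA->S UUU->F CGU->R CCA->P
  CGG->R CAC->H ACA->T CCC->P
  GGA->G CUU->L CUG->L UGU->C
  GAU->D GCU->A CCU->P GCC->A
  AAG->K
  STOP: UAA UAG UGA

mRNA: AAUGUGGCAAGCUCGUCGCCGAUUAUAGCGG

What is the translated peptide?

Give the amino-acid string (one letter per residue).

Answer: MWQARRRL

Derivation:
start AUG at pos 1
pos 1: AUG -> M; peptide=M
pos 4: UGG -> W; peptide=MW
pos 7: CAA -> Q; peptide=MWQ
pos 10: GCU -> A; peptide=MWQA
pos 13: CGU -> R; peptide=MWQAR
pos 16: CGC -> R; peptide=MWQARR
pos 19: CGA -> R; peptide=MWQARRR
pos 22: UUA -> L; peptide=MWQARRRL
pos 25: UAG -> STOP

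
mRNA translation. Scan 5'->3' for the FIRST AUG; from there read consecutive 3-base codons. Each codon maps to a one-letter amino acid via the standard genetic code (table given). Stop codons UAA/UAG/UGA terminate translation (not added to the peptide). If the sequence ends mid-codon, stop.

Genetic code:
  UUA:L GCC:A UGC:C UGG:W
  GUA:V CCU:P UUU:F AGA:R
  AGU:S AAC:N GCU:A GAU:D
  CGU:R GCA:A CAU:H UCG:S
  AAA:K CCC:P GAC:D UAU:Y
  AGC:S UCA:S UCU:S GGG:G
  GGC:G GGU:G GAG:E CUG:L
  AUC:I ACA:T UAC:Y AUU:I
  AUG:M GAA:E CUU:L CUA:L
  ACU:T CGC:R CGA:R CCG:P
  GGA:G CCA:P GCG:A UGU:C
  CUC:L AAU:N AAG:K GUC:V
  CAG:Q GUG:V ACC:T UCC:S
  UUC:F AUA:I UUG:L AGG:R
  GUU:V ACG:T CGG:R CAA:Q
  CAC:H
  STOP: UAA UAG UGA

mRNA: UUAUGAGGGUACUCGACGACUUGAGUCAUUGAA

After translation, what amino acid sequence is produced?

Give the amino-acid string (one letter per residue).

Answer: MRVLDDLSH

Derivation:
start AUG at pos 2
pos 2: AUG -> M; peptide=M
pos 5: AGG -> R; peptide=MR
pos 8: GUA -> V; peptide=MRV
pos 11: CUC -> L; peptide=MRVL
pos 14: GAC -> D; peptide=MRVLD
pos 17: GAC -> D; peptide=MRVLDD
pos 20: UUG -> L; peptide=MRVLDDL
pos 23: AGU -> S; peptide=MRVLDDLS
pos 26: CAU -> H; peptide=MRVLDDLSH
pos 29: UGA -> STOP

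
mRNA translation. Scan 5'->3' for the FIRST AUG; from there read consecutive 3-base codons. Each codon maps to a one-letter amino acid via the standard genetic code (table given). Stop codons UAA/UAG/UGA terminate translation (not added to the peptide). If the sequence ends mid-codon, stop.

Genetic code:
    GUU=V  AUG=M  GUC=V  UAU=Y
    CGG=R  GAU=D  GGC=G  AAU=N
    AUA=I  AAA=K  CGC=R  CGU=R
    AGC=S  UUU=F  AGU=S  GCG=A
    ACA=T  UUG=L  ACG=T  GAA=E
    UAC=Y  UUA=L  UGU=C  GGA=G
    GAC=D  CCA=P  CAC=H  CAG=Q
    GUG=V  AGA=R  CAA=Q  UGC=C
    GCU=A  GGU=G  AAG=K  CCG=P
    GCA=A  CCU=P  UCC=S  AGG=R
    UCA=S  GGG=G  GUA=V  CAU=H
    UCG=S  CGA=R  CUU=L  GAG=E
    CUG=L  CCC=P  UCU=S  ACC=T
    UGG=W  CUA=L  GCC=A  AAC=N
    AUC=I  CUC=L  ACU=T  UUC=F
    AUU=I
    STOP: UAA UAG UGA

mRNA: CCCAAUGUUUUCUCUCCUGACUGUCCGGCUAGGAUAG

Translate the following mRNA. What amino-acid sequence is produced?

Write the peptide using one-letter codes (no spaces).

start AUG at pos 4
pos 4: AUG -> M; peptide=M
pos 7: UUU -> F; peptide=MF
pos 10: UCU -> S; peptide=MFS
pos 13: CUC -> L; peptide=MFSL
pos 16: CUG -> L; peptide=MFSLL
pos 19: ACU -> T; peptide=MFSLLT
pos 22: GUC -> V; peptide=MFSLLTV
pos 25: CGG -> R; peptide=MFSLLTVR
pos 28: CUA -> L; peptide=MFSLLTVRL
pos 31: GGA -> G; peptide=MFSLLTVRLG
pos 34: UAG -> STOP

Answer: MFSLLTVRLG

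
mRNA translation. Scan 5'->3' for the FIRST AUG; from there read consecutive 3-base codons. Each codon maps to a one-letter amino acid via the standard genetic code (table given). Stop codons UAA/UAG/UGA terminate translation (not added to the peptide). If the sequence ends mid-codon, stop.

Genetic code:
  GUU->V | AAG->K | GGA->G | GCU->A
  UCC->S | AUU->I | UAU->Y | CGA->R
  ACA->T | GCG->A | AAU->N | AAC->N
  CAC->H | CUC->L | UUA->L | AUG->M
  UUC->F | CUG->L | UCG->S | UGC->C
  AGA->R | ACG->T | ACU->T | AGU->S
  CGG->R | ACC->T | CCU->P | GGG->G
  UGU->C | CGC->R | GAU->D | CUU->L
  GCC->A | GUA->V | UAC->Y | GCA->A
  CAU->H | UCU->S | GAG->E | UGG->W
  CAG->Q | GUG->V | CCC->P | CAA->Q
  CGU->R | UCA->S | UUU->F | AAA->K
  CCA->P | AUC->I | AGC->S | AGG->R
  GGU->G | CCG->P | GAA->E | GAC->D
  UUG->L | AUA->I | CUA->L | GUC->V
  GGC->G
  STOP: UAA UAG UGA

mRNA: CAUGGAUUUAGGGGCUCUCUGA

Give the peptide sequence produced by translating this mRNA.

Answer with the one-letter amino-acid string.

Answer: MDLGAL

Derivation:
start AUG at pos 1
pos 1: AUG -> M; peptide=M
pos 4: GAU -> D; peptide=MD
pos 7: UUA -> L; peptide=MDL
pos 10: GGG -> G; peptide=MDLG
pos 13: GCU -> A; peptide=MDLGA
pos 16: CUC -> L; peptide=MDLGAL
pos 19: UGA -> STOP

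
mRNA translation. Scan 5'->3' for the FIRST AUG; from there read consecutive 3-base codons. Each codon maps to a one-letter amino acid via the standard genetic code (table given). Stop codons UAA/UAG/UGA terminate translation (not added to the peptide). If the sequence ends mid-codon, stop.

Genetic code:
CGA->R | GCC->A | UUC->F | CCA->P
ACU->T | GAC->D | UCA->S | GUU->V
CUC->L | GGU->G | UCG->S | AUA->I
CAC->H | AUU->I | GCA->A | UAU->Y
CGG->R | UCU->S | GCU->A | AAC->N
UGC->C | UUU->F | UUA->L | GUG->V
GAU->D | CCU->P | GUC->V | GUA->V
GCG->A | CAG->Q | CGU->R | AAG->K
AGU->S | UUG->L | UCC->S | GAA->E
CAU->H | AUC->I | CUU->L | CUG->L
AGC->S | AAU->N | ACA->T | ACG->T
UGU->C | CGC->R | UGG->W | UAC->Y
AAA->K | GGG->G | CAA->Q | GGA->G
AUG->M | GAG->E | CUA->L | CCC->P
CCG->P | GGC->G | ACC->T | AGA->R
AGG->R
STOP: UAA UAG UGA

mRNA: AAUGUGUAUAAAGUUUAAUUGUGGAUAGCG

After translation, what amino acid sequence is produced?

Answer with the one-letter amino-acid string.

start AUG at pos 1
pos 1: AUG -> M; peptide=M
pos 4: UGU -> C; peptide=MC
pos 7: AUA -> I; peptide=MCI
pos 10: AAG -> K; peptide=MCIK
pos 13: UUU -> F; peptide=MCIKF
pos 16: AAU -> N; peptide=MCIKFN
pos 19: UGU -> C; peptide=MCIKFNC
pos 22: GGA -> G; peptide=MCIKFNCG
pos 25: UAG -> STOP

Answer: MCIKFNCG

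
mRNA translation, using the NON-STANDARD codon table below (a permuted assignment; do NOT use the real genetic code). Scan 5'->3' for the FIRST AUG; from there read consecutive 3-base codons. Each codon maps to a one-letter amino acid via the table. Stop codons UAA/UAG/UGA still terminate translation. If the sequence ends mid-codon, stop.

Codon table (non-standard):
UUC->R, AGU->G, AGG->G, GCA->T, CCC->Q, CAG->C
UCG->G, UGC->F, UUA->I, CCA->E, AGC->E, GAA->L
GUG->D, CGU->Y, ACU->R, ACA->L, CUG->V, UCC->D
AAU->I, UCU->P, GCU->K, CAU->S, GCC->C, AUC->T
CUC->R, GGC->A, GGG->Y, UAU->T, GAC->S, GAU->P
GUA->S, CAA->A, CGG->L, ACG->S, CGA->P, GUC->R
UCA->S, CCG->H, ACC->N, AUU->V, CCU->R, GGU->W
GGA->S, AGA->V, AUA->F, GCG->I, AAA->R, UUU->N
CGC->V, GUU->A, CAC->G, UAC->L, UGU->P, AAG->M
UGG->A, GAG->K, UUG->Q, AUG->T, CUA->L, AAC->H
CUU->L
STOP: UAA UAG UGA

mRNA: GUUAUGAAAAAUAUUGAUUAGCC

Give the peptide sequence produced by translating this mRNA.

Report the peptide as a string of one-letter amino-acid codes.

Answer: TRIVP

Derivation:
start AUG at pos 3
pos 3: AUG -> T; peptide=T
pos 6: AAA -> R; peptide=TR
pos 9: AAU -> I; peptide=TRI
pos 12: AUU -> V; peptide=TRIV
pos 15: GAU -> P; peptide=TRIVP
pos 18: UAG -> STOP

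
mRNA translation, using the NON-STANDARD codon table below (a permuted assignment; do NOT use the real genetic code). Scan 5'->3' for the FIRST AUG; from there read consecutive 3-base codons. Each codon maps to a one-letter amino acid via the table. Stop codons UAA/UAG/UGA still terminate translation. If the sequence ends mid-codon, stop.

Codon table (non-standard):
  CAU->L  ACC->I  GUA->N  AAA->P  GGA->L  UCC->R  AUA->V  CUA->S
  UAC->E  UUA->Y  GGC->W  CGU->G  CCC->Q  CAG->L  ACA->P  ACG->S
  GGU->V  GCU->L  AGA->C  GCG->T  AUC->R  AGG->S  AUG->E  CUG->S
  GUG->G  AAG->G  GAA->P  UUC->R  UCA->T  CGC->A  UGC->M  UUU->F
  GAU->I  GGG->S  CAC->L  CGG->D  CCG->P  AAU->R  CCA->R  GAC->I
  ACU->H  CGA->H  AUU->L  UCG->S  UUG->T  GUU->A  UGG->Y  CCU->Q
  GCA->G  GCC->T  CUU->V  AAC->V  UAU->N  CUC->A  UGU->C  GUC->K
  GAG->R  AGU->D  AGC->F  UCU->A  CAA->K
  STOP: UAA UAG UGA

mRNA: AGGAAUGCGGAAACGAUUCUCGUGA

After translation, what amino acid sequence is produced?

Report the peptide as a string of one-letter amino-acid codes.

start AUG at pos 4
pos 4: AUG -> E; peptide=E
pos 7: CGG -> D; peptide=ED
pos 10: AAA -> P; peptide=EDP
pos 13: CGA -> H; peptide=EDPH
pos 16: UUC -> R; peptide=EDPHR
pos 19: UCG -> S; peptide=EDPHRS
pos 22: UGA -> STOP

Answer: EDPHRS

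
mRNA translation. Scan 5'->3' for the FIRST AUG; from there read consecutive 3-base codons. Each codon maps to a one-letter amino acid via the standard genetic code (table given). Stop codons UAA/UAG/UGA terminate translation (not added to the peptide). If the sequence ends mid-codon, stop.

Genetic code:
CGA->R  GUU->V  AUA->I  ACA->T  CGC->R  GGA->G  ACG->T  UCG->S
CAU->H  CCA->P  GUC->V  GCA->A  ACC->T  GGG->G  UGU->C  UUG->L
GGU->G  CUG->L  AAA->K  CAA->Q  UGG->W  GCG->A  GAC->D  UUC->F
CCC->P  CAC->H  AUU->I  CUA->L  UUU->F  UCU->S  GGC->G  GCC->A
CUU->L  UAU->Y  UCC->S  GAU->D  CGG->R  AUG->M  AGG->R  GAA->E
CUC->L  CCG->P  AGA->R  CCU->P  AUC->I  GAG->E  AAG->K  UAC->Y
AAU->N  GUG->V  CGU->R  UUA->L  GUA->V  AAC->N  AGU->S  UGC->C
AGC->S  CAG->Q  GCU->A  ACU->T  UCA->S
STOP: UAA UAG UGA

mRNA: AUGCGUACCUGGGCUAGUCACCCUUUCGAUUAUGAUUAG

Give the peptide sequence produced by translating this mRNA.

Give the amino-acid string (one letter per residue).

start AUG at pos 0
pos 0: AUG -> M; peptide=M
pos 3: CGU -> R; peptide=MR
pos 6: ACC -> T; peptide=MRT
pos 9: UGG -> W; peptide=MRTW
pos 12: GCU -> A; peptide=MRTWA
pos 15: AGU -> S; peptide=MRTWAS
pos 18: CAC -> H; peptide=MRTWASH
pos 21: CCU -> P; peptide=MRTWASHP
pos 24: UUC -> F; peptide=MRTWASHPF
pos 27: GAU -> D; peptide=MRTWASHPFD
pos 30: UAU -> Y; peptide=MRTWASHPFDY
pos 33: GAU -> D; peptide=MRTWASHPFDYD
pos 36: UAG -> STOP

Answer: MRTWASHPFDYD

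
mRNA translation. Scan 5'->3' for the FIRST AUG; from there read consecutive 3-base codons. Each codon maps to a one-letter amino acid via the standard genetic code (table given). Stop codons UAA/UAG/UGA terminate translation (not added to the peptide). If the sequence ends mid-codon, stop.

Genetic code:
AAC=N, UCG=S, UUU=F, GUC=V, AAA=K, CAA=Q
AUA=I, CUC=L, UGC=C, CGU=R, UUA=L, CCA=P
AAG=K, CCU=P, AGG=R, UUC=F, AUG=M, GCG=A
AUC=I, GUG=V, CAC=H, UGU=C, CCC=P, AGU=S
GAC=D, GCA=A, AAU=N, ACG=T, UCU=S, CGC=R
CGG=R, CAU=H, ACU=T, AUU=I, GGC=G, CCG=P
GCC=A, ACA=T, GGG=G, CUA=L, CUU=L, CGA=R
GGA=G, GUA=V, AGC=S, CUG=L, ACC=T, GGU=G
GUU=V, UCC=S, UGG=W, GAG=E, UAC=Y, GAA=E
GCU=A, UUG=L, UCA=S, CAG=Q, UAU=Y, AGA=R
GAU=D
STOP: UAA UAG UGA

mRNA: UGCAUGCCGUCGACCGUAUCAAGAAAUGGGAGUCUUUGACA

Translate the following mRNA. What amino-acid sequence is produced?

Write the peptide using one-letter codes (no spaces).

Answer: MPSTVSRNGSL

Derivation:
start AUG at pos 3
pos 3: AUG -> M; peptide=M
pos 6: CCG -> P; peptide=MP
pos 9: UCG -> S; peptide=MPS
pos 12: ACC -> T; peptide=MPST
pos 15: GUA -> V; peptide=MPSTV
pos 18: UCA -> S; peptide=MPSTVS
pos 21: AGA -> R; peptide=MPSTVSR
pos 24: AAU -> N; peptide=MPSTVSRN
pos 27: GGG -> G; peptide=MPSTVSRNG
pos 30: AGU -> S; peptide=MPSTVSRNGS
pos 33: CUU -> L; peptide=MPSTVSRNGSL
pos 36: UGA -> STOP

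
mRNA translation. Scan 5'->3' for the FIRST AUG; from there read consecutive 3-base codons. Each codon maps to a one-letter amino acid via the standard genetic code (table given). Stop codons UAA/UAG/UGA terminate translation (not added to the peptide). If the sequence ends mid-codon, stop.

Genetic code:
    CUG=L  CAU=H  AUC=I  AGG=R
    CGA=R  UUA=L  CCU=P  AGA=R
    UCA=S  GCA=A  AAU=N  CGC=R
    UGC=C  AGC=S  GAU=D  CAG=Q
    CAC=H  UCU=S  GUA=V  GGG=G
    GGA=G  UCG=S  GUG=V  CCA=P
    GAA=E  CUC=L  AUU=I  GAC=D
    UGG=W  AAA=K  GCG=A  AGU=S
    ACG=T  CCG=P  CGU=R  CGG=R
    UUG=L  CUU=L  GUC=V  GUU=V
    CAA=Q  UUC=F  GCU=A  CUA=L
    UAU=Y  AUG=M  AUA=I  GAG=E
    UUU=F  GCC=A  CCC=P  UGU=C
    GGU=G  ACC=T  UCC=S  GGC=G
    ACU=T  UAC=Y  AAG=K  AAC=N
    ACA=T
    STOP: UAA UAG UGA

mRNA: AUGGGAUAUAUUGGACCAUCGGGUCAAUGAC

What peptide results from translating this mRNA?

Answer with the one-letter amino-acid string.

start AUG at pos 0
pos 0: AUG -> M; peptide=M
pos 3: GGA -> G; peptide=MG
pos 6: UAU -> Y; peptide=MGY
pos 9: AUU -> I; peptide=MGYI
pos 12: GGA -> G; peptide=MGYIG
pos 15: CCA -> P; peptide=MGYIGP
pos 18: UCG -> S; peptide=MGYIGPS
pos 21: GGU -> G; peptide=MGYIGPSG
pos 24: CAA -> Q; peptide=MGYIGPSGQ
pos 27: UGA -> STOP

Answer: MGYIGPSGQ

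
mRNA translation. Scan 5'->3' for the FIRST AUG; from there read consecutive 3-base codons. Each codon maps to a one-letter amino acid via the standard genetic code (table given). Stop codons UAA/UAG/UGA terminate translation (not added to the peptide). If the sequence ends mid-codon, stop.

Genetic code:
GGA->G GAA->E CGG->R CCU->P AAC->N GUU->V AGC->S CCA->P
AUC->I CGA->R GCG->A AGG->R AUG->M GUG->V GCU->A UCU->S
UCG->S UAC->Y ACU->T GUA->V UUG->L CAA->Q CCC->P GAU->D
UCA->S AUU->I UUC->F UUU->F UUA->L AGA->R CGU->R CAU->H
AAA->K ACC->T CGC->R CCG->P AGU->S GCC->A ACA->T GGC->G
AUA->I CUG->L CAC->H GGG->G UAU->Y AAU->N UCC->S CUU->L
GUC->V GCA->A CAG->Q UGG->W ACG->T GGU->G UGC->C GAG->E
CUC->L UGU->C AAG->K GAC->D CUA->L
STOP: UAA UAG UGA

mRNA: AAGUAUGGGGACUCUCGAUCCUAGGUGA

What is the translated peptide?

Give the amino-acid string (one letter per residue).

Answer: MGTLDPR

Derivation:
start AUG at pos 4
pos 4: AUG -> M; peptide=M
pos 7: GGG -> G; peptide=MG
pos 10: ACU -> T; peptide=MGT
pos 13: CUC -> L; peptide=MGTL
pos 16: GAU -> D; peptide=MGTLD
pos 19: CCU -> P; peptide=MGTLDP
pos 22: AGG -> R; peptide=MGTLDPR
pos 25: UGA -> STOP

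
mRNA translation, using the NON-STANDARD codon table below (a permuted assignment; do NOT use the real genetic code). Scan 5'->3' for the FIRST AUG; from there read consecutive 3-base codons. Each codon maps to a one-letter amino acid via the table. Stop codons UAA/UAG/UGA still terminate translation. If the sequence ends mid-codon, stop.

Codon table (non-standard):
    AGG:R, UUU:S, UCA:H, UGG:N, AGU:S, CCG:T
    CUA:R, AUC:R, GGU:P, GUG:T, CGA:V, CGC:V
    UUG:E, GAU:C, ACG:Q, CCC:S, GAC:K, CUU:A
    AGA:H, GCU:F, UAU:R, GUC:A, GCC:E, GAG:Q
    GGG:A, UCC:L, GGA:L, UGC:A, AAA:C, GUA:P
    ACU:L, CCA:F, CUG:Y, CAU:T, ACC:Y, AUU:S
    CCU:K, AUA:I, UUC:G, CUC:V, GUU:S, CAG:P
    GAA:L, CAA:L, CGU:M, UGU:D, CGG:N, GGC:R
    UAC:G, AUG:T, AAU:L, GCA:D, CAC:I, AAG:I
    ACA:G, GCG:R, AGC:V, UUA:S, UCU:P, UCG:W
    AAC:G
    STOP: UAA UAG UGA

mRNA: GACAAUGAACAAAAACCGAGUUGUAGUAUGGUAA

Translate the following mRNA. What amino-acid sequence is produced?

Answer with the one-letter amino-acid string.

Answer: TGCGVSPPN

Derivation:
start AUG at pos 4
pos 4: AUG -> T; peptide=T
pos 7: AAC -> G; peptide=TG
pos 10: AAA -> C; peptide=TGC
pos 13: AAC -> G; peptide=TGCG
pos 16: CGA -> V; peptide=TGCGV
pos 19: GUU -> S; peptide=TGCGVS
pos 22: GUA -> P; peptide=TGCGVSP
pos 25: GUA -> P; peptide=TGCGVSPP
pos 28: UGG -> N; peptide=TGCGVSPPN
pos 31: UAA -> STOP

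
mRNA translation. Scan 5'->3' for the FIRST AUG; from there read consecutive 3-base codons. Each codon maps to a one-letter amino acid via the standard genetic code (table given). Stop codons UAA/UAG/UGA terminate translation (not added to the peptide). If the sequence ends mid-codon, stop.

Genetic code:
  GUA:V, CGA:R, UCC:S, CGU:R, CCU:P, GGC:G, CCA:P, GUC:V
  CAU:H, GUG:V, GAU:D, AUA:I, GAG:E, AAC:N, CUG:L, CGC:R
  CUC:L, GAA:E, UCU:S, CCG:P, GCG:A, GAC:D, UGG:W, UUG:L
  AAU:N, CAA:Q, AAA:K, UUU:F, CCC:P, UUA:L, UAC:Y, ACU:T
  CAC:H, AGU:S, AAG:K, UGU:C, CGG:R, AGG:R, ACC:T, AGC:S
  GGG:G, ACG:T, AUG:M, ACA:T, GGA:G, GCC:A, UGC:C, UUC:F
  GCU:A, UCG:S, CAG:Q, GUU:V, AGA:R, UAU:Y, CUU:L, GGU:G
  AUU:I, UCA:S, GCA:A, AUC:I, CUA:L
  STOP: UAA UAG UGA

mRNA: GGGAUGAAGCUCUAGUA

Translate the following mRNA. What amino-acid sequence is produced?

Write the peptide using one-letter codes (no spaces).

start AUG at pos 3
pos 3: AUG -> M; peptide=M
pos 6: AAG -> K; peptide=MK
pos 9: CUC -> L; peptide=MKL
pos 12: UAG -> STOP

Answer: MKL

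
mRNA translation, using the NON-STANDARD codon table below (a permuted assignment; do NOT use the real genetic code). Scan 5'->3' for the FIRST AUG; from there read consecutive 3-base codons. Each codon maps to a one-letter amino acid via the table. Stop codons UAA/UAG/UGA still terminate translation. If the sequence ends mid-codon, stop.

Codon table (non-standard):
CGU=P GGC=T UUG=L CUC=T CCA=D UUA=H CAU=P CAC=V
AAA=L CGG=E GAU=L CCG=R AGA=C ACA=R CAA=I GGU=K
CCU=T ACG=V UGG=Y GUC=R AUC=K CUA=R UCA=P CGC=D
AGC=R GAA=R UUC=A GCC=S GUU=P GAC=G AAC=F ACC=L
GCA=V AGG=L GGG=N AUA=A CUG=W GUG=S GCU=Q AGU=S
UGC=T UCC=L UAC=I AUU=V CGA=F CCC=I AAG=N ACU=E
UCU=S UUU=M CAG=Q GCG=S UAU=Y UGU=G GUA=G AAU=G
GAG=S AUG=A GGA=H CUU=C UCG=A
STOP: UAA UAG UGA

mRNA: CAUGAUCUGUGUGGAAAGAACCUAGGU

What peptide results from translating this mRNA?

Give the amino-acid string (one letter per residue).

Answer: AKGSRCL

Derivation:
start AUG at pos 1
pos 1: AUG -> A; peptide=A
pos 4: AUC -> K; peptide=AK
pos 7: UGU -> G; peptide=AKG
pos 10: GUG -> S; peptide=AKGS
pos 13: GAA -> R; peptide=AKGSR
pos 16: AGA -> C; peptide=AKGSRC
pos 19: ACC -> L; peptide=AKGSRCL
pos 22: UAG -> STOP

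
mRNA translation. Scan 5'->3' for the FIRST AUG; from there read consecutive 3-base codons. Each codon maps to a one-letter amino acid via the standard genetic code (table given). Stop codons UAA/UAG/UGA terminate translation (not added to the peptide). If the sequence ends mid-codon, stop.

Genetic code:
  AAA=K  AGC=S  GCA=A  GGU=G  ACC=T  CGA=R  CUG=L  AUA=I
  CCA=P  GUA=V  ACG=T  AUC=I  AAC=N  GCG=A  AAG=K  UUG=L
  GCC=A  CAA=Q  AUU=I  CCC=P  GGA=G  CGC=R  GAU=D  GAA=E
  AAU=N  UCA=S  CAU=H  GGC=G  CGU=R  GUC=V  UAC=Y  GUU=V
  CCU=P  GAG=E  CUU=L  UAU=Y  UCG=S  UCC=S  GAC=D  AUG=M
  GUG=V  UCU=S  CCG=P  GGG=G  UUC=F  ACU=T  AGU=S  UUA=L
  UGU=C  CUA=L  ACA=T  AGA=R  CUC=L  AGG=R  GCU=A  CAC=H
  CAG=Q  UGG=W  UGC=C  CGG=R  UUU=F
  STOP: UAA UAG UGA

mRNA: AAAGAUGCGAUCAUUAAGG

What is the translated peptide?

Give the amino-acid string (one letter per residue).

Answer: MRSLR

Derivation:
start AUG at pos 4
pos 4: AUG -> M; peptide=M
pos 7: CGA -> R; peptide=MR
pos 10: UCA -> S; peptide=MRS
pos 13: UUA -> L; peptide=MRSL
pos 16: AGG -> R; peptide=MRSLR
pos 19: only 0 nt remain (<3), stop (end of mRNA)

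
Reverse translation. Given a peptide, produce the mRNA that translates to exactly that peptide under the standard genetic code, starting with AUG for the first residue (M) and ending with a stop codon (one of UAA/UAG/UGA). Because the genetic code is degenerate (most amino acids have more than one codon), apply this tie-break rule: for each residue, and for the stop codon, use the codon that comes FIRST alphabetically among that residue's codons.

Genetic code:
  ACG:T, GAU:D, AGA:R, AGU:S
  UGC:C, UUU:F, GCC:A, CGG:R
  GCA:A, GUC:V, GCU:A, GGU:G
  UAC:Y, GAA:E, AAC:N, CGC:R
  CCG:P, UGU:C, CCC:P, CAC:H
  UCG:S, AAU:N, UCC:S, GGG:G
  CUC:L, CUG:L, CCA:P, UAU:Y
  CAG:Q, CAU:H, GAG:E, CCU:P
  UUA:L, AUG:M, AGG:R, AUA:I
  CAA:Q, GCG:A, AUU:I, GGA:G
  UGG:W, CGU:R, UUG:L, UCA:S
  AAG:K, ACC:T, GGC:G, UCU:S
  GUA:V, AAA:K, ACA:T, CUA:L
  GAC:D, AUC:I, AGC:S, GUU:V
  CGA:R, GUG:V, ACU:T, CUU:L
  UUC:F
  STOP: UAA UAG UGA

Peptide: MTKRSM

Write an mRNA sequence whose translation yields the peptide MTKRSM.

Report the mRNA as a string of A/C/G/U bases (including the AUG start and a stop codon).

Answer: mRNA: AUGACAAAAAGAAGCAUGUAA

Derivation:
residue 1: M -> AUG (start codon)
residue 2: T codons sorted = ACA,ACC,ACG,ACU -> pick first = ACA
residue 3: K codons sorted = AAA,AAG -> pick first = AAA
residue 4: R codons sorted = AGA,AGG,CGA,CGC,CGG,CGU -> pick first = AGA
residue 5: S codons sorted = AGC,AGU,UCA,UCC,UCG,UCU -> pick first = AGC
residue 6: M -> AUG (only codon)
terminator: stop codons sorted = UAA,UAG,UGA -> pick first = UAA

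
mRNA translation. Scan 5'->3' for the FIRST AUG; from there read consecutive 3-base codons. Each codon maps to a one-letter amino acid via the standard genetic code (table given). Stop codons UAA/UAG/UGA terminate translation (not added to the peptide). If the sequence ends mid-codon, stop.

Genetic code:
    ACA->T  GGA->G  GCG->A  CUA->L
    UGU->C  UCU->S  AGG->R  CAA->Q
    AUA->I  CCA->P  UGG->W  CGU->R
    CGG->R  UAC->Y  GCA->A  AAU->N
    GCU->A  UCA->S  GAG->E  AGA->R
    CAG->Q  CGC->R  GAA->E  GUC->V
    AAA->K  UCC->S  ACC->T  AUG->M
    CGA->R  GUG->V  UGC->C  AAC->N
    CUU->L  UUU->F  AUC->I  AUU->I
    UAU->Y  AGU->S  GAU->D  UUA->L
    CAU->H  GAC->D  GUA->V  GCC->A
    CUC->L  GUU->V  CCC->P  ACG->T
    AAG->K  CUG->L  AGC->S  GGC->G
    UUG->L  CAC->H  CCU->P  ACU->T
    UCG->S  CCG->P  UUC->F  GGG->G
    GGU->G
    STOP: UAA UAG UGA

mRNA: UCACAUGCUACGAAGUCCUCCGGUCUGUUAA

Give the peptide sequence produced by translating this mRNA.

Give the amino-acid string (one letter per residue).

start AUG at pos 4
pos 4: AUG -> M; peptide=M
pos 7: CUA -> L; peptide=ML
pos 10: CGA -> R; peptide=MLR
pos 13: AGU -> S; peptide=MLRS
pos 16: CCU -> P; peptide=MLRSP
pos 19: CCG -> P; peptide=MLRSPP
pos 22: GUC -> V; peptide=MLRSPPV
pos 25: UGU -> C; peptide=MLRSPPVC
pos 28: UAA -> STOP

Answer: MLRSPPVC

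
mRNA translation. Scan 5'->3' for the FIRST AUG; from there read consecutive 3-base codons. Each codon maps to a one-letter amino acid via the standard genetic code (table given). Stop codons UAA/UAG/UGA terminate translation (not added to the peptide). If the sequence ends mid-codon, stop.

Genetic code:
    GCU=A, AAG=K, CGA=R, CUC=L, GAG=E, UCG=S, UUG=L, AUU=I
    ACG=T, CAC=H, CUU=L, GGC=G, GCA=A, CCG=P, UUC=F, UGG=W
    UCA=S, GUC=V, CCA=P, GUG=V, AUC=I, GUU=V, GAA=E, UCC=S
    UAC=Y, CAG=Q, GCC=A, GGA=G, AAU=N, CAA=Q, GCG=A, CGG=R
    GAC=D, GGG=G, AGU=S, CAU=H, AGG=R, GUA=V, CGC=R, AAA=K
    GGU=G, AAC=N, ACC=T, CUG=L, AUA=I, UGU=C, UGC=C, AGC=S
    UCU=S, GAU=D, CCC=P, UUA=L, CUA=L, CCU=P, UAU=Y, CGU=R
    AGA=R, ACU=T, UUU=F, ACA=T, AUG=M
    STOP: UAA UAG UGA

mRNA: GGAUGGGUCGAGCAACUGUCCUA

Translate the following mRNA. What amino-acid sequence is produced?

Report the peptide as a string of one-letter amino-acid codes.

start AUG at pos 2
pos 2: AUG -> M; peptide=M
pos 5: GGU -> G; peptide=MG
pos 8: CGA -> R; peptide=MGR
pos 11: GCA -> A; peptide=MGRA
pos 14: ACU -> T; peptide=MGRAT
pos 17: GUC -> V; peptide=MGRATV
pos 20: CUA -> L; peptide=MGRATVL
pos 23: only 0 nt remain (<3), stop (end of mRNA)

Answer: MGRATVL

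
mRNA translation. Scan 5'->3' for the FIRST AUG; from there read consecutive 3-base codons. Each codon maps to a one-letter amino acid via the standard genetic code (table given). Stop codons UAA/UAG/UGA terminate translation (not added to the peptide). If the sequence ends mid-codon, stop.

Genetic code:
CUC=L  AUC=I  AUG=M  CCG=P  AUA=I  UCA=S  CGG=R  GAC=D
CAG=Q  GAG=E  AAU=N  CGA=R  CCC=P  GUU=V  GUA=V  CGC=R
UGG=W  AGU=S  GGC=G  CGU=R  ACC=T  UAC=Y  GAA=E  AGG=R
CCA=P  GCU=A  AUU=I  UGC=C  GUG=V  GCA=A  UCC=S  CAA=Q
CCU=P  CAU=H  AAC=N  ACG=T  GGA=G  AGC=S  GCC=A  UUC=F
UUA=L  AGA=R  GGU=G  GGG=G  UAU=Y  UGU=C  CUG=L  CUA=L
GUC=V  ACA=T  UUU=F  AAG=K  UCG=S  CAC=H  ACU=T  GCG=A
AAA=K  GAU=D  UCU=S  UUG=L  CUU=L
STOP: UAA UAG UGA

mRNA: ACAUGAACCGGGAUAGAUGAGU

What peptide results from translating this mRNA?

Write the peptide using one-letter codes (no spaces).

start AUG at pos 2
pos 2: AUG -> M; peptide=M
pos 5: AAC -> N; peptide=MN
pos 8: CGG -> R; peptide=MNR
pos 11: GAU -> D; peptide=MNRD
pos 14: AGA -> R; peptide=MNRDR
pos 17: UGA -> STOP

Answer: MNRDR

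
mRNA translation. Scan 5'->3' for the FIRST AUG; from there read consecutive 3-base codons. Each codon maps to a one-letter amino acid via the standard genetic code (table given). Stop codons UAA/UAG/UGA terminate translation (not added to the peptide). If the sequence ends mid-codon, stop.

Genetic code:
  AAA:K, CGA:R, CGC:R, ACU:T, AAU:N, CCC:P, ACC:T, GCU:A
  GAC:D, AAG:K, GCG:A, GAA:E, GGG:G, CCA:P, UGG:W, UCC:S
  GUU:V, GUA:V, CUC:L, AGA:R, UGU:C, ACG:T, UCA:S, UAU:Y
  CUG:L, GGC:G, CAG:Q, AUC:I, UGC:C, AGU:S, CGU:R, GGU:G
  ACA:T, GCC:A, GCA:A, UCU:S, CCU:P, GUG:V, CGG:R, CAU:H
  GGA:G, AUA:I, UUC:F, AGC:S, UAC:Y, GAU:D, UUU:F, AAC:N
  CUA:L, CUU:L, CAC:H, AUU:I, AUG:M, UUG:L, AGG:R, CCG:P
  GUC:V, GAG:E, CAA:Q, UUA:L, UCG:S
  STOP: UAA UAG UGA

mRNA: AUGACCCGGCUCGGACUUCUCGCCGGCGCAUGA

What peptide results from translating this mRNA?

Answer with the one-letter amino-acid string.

Answer: MTRLGLLAGA

Derivation:
start AUG at pos 0
pos 0: AUG -> M; peptide=M
pos 3: ACC -> T; peptide=MT
pos 6: CGG -> R; peptide=MTR
pos 9: CUC -> L; peptide=MTRL
pos 12: GGA -> G; peptide=MTRLG
pos 15: CUU -> L; peptide=MTRLGL
pos 18: CUC -> L; peptide=MTRLGLL
pos 21: GCC -> A; peptide=MTRLGLLA
pos 24: GGC -> G; peptide=MTRLGLLAG
pos 27: GCA -> A; peptide=MTRLGLLAGA
pos 30: UGA -> STOP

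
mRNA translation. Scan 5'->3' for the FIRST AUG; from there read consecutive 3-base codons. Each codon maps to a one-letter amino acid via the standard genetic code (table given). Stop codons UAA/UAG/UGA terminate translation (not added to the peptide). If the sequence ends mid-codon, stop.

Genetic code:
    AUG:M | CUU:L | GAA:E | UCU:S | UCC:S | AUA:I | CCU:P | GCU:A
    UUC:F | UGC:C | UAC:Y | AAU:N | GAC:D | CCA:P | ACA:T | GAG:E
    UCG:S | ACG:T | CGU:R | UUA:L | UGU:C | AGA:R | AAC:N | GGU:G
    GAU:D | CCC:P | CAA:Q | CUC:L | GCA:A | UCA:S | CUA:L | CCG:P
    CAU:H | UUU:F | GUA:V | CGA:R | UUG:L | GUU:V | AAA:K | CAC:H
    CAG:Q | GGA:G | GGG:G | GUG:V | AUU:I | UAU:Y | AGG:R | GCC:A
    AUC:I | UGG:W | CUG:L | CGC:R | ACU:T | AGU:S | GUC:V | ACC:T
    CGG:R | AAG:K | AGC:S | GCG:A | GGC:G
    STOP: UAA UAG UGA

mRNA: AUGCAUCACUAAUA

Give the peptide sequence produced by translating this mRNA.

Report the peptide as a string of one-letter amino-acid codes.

start AUG at pos 0
pos 0: AUG -> M; peptide=M
pos 3: CAU -> H; peptide=MH
pos 6: CAC -> H; peptide=MHH
pos 9: UAA -> STOP

Answer: MHH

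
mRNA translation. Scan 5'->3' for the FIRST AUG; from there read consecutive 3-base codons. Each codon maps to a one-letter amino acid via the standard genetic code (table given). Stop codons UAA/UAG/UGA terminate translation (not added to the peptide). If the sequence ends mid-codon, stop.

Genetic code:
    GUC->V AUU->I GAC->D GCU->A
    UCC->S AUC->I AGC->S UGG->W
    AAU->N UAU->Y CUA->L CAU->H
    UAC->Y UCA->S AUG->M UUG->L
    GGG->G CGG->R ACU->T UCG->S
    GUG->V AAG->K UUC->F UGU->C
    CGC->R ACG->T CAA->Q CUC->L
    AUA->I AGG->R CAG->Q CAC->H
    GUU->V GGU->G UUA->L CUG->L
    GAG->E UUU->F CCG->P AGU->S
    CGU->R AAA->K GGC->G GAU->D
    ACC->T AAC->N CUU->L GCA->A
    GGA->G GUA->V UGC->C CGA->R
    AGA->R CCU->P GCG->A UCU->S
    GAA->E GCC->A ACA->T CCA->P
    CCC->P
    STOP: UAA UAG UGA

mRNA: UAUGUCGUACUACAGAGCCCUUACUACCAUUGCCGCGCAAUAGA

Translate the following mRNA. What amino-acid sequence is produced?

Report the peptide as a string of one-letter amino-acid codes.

start AUG at pos 1
pos 1: AUG -> M; peptide=M
pos 4: UCG -> S; peptide=MS
pos 7: UAC -> Y; peptide=MSY
pos 10: UAC -> Y; peptide=MSYY
pos 13: AGA -> R; peptide=MSYYR
pos 16: GCC -> A; peptide=MSYYRA
pos 19: CUU -> L; peptide=MSYYRAL
pos 22: ACU -> T; peptide=MSYYRALT
pos 25: ACC -> T; peptide=MSYYRALTT
pos 28: AUU -> I; peptide=MSYYRALTTI
pos 31: GCC -> A; peptide=MSYYRALTTIA
pos 34: GCG -> A; peptide=MSYYRALTTIAA
pos 37: CAA -> Q; peptide=MSYYRALTTIAAQ
pos 40: UAG -> STOP

Answer: MSYYRALTTIAAQ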